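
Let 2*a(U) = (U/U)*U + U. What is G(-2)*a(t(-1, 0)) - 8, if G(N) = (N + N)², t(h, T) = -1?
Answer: -24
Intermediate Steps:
a(U) = U (a(U) = ((U/U)*U + U)/2 = (1*U + U)/2 = (U + U)/2 = (2*U)/2 = U)
G(N) = 4*N² (G(N) = (2*N)² = 4*N²)
G(-2)*a(t(-1, 0)) - 8 = (4*(-2)²)*(-1) - 8 = (4*4)*(-1) - 8 = 16*(-1) - 8 = -16 - 8 = -24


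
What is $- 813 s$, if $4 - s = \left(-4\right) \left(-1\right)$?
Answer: $0$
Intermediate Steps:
$s = 0$ ($s = 4 - \left(-4\right) \left(-1\right) = 4 - 4 = 0$)
$- 813 s = \left(-813\right) 0 = 0$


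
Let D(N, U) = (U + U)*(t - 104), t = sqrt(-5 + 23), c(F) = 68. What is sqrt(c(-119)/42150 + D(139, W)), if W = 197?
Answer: sqrt(-727988806938 + 20999677950*sqrt(2))/4215 ≈ 198.25*I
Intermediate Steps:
t = 3*sqrt(2) (t = sqrt(18) = 3*sqrt(2) ≈ 4.2426)
D(N, U) = 2*U*(-104 + 3*sqrt(2)) (D(N, U) = (U + U)*(3*sqrt(2) - 104) = (2*U)*(-104 + 3*sqrt(2)) = 2*U*(-104 + 3*sqrt(2)))
sqrt(c(-119)/42150 + D(139, W)) = sqrt(68/42150 + 2*197*(-104 + 3*sqrt(2))) = sqrt(68*(1/42150) + (-40976 + 1182*sqrt(2))) = sqrt(34/21075 + (-40976 + 1182*sqrt(2))) = sqrt(-863569166/21075 + 1182*sqrt(2))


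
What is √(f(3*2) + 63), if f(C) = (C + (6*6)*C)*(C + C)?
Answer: 3*√303 ≈ 52.221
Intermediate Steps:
f(C) = 74*C² (f(C) = (C + 36*C)*(2*C) = (37*C)*(2*C) = 74*C²)
√(f(3*2) + 63) = √(74*(3*2)² + 63) = √(74*6² + 63) = √(74*36 + 63) = √(2664 + 63) = √2727 = 3*√303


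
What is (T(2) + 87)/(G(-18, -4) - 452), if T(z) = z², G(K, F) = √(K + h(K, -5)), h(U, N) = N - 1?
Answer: -10283/51082 - 91*I*√6/102164 ≈ -0.2013 - 0.0021818*I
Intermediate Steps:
h(U, N) = -1 + N
G(K, F) = √(-6 + K) (G(K, F) = √(K + (-1 - 5)) = √(K - 6) = √(-6 + K))
(T(2) + 87)/(G(-18, -4) - 452) = (2² + 87)/(√(-6 - 18) - 452) = (4 + 87)/(√(-24) - 452) = 91/(2*I*√6 - 452) = 91/(-452 + 2*I*√6)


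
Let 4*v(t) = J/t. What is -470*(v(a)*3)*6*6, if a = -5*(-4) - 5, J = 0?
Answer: 0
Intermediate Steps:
a = 15 (a = 20 - 5 = 15)
v(t) = 0 (v(t) = (0/t)/4 = (¼)*0 = 0)
-470*(v(a)*3)*6*6 = -470*(0*3)*6*6 = -470*0*6*6 = -0*6 = -470*0 = 0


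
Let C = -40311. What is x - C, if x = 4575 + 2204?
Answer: 47090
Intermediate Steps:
x = 6779
x - C = 6779 - 1*(-40311) = 6779 + 40311 = 47090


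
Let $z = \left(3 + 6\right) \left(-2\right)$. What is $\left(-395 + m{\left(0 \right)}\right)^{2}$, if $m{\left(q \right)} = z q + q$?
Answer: $156025$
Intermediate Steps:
$z = -18$ ($z = 9 \left(-2\right) = -18$)
$m{\left(q \right)} = - 17 q$ ($m{\left(q \right)} = - 18 q + q = - 17 q$)
$\left(-395 + m{\left(0 \right)}\right)^{2} = \left(-395 - 0\right)^{2} = \left(-395 + 0\right)^{2} = \left(-395\right)^{2} = 156025$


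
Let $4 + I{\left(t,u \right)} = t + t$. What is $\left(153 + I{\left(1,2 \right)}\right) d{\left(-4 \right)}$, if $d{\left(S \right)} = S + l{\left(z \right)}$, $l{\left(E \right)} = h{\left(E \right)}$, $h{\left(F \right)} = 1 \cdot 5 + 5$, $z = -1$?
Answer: $906$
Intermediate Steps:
$h{\left(F \right)} = 10$ ($h{\left(F \right)} = 5 + 5 = 10$)
$l{\left(E \right)} = 10$
$d{\left(S \right)} = 10 + S$ ($d{\left(S \right)} = S + 10 = 10 + S$)
$I{\left(t,u \right)} = -4 + 2 t$ ($I{\left(t,u \right)} = -4 + \left(t + t\right) = -4 + 2 t$)
$\left(153 + I{\left(1,2 \right)}\right) d{\left(-4 \right)} = \left(153 + \left(-4 + 2 \cdot 1\right)\right) \left(10 - 4\right) = \left(153 + \left(-4 + 2\right)\right) 6 = \left(153 - 2\right) 6 = 151 \cdot 6 = 906$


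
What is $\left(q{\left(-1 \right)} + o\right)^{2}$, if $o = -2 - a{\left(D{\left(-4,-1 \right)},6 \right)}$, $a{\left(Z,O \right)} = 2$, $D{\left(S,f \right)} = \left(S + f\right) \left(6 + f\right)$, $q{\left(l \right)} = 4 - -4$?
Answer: $16$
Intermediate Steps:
$q{\left(l \right)} = 8$ ($q{\left(l \right)} = 4 + 4 = 8$)
$D{\left(S,f \right)} = \left(6 + f\right) \left(S + f\right)$
$o = -4$ ($o = -2 - 2 = -4$)
$\left(q{\left(-1 \right)} + o\right)^{2} = \left(8 - 4\right)^{2} = 4^{2} = 16$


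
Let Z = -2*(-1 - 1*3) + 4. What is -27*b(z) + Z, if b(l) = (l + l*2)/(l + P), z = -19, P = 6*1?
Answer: -1383/13 ≈ -106.38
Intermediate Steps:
P = 6
b(l) = 3*l/(6 + l) (b(l) = (l + l*2)/(l + 6) = (l + 2*l)/(6 + l) = (3*l)/(6 + l) = 3*l/(6 + l))
Z = 12 (Z = -2*(-1 - 3) + 4 = -2*(-4) + 4 = 8 + 4 = 12)
-27*b(z) + Z = -81*(-19)/(6 - 19) + 12 = -81*(-19)/(-13) + 12 = -81*(-19)*(-1)/13 + 12 = -27*57/13 + 12 = -1539/13 + 12 = -1383/13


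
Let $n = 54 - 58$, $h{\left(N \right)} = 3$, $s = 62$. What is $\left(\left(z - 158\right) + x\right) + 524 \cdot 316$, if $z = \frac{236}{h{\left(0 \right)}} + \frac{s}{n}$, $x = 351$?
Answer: $\frac{995041}{6} \approx 1.6584 \cdot 10^{5}$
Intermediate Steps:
$n = -4$
$z = \frac{379}{6}$ ($z = \frac{236}{3} + \frac{62}{-4} = 236 \cdot \frac{1}{3} + 62 \left(- \frac{1}{4}\right) = \frac{236}{3} - \frac{31}{2} = \frac{379}{6} \approx 63.167$)
$\left(\left(z - 158\right) + x\right) + 524 \cdot 316 = \left(\left(\frac{379}{6} - 158\right) + 351\right) + 524 \cdot 316 = \left(- \frac{569}{6} + 351\right) + 165584 = \frac{1537}{6} + 165584 = \frac{995041}{6}$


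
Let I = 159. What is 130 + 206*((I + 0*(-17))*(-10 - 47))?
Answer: -1866848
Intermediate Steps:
130 + 206*((I + 0*(-17))*(-10 - 47)) = 130 + 206*((159 + 0*(-17))*(-10 - 47)) = 130 + 206*((159 + 0)*(-57)) = 130 + 206*(159*(-57)) = 130 + 206*(-9063) = 130 - 1866978 = -1866848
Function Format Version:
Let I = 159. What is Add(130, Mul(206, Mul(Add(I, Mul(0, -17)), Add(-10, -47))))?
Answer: -1866848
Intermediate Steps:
Add(130, Mul(206, Mul(Add(I, Mul(0, -17)), Add(-10, -47)))) = Add(130, Mul(206, Mul(Add(159, Mul(0, -17)), Add(-10, -47)))) = Add(130, Mul(206, Mul(Add(159, 0), -57))) = Add(130, Mul(206, Mul(159, -57))) = Add(130, Mul(206, -9063)) = Add(130, -1866978) = -1866848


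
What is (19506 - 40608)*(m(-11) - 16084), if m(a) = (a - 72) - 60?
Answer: 342422154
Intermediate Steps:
m(a) = -132 + a (m(a) = (-72 + a) - 60 = -132 + a)
(19506 - 40608)*(m(-11) - 16084) = (19506 - 40608)*((-132 - 11) - 16084) = -21102*(-143 - 16084) = -21102*(-16227) = 342422154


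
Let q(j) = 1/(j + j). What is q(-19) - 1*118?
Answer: -4485/38 ≈ -118.03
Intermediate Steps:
q(j) = 1/(2*j)
q(-19) - 1*118 = (½)/(-19) - 1*118 = (½)*(-1/19) - 118 = -1/38 - 118 = -4485/38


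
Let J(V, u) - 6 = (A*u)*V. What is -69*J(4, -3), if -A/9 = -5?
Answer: 36846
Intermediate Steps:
A = 45 (A = -9*(-5) = 45)
J(V, u) = 6 + 45*V*u (J(V, u) = 6 + (45*u)*V = 6 + 45*V*u)
-69*J(4, -3) = -69*(6 + 45*4*(-3)) = -69*(6 - 540) = -69*(-534) = 36846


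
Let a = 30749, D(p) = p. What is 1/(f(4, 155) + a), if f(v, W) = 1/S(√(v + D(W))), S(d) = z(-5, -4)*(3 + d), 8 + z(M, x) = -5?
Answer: 779487189/23968452773771 + 13*√159/23968452773771 ≈ 3.2521e-5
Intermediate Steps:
z(M, x) = -13 (z(M, x) = -8 - 5 = -13)
S(d) = -39 - 13*d (S(d) = -13*(3 + d) = -39 - 13*d)
f(v, W) = 1/(-39 - 13*√(W + v)) (f(v, W) = 1/(-39 - 13*√(v + W)) = 1/(-39 - 13*√(W + v)))
1/(f(4, 155) + a) = 1/(1/(13*(-3 - √(155 + 4))) + 30749) = 1/(1/(13*(-3 - √159)) + 30749) = 1/(30749 + 1/(13*(-3 - √159)))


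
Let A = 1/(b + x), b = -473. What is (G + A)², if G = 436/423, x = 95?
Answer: 333610225/315630756 ≈ 1.0570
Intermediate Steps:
G = 436/423 (G = 436*(1/423) = 436/423 ≈ 1.0307)
A = -1/378 (A = 1/(-473 + 95) = 1/(-378) = -1/378 ≈ -0.0026455)
(G + A)² = (436/423 - 1/378)² = (18265/17766)² = 333610225/315630756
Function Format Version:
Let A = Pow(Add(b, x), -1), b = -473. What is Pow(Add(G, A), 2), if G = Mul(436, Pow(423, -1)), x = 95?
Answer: Rational(333610225, 315630756) ≈ 1.0570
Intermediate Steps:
G = Rational(436, 423) (G = Mul(436, Rational(1, 423)) = Rational(436, 423) ≈ 1.0307)
A = Rational(-1, 378) (A = Pow(Add(-473, 95), -1) = Pow(-378, -1) = Rational(-1, 378) ≈ -0.0026455)
Pow(Add(G, A), 2) = Pow(Add(Rational(436, 423), Rational(-1, 378)), 2) = Pow(Rational(18265, 17766), 2) = Rational(333610225, 315630756)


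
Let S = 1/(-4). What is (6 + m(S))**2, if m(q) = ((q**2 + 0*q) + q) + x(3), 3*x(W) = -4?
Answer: 46225/2304 ≈ 20.063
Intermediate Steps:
S = -1/4 ≈ -0.25000
x(W) = -4/3 (x(W) = (1/3)*(-4) = -4/3)
m(q) = -4/3 + q + q**2 (m(q) = ((q**2 + 0*q) + q) - 4/3 = ((q**2 + 0) + q) - 4/3 = (q**2 + q) - 4/3 = (q + q**2) - 4/3 = -4/3 + q + q**2)
(6 + m(S))**2 = (6 + (-4/3 - 1/4 + (-1/4)**2))**2 = (6 + (-4/3 - 1/4 + 1/16))**2 = (6 - 73/48)**2 = (215/48)**2 = 46225/2304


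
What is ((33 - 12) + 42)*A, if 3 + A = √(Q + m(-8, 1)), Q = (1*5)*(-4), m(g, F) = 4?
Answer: -189 + 252*I ≈ -189.0 + 252.0*I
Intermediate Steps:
Q = -20 (Q = 5*(-4) = -20)
A = -3 + 4*I (A = -3 + √(-20 + 4) = -3 + √(-16) = -3 + 4*I ≈ -3.0 + 4.0*I)
((33 - 12) + 42)*A = ((33 - 12) + 42)*(-3 + 4*I) = (21 + 42)*(-3 + 4*I) = 63*(-3 + 4*I) = -189 + 252*I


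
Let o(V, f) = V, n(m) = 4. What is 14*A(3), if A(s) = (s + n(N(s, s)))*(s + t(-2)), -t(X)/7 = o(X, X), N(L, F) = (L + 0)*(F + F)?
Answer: 1666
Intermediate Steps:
N(L, F) = 2*F*L (N(L, F) = L*(2*F) = 2*F*L)
t(X) = -7*X
A(s) = (4 + s)*(14 + s) (A(s) = (s + 4)*(s - 7*(-2)) = (4 + s)*(s + 14) = (4 + s)*(14 + s))
14*A(3) = 14*(56 + 3**2 + 18*3) = 14*(56 + 9 + 54) = 14*119 = 1666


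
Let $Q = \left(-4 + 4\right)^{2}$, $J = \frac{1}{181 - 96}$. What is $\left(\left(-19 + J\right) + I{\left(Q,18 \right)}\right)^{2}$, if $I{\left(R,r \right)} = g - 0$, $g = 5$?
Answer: $\frac{1413721}{7225} \approx 195.67$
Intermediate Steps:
$J = \frac{1}{85} \approx 0.011765$
$Q = 0$ ($Q = 0^{2} = 0$)
$I{\left(R,r \right)} = 5$ ($I{\left(R,r \right)} = 5 - 0 = 5 + 0 = 5$)
$\left(\left(-19 + J\right) + I{\left(Q,18 \right)}\right)^{2} = \left(\left(-19 + \frac{1}{85}\right) + 5\right)^{2} = \left(- \frac{1614}{85} + 5\right)^{2} = \left(- \frac{1189}{85}\right)^{2} = \frac{1413721}{7225}$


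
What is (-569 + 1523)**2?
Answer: 910116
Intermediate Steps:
(-569 + 1523)**2 = 954**2 = 910116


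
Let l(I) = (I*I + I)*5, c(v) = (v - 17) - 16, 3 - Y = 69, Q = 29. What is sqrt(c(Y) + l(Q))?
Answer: sqrt(4251) ≈ 65.200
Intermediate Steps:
Y = -66 (Y = 3 - 1*69 = 3 - 69 = -66)
c(v) = -33 + v (c(v) = (-17 + v) - 16 = -33 + v)
l(I) = 5*I + 5*I**2 (l(I) = (I**2 + I)*5 = (I + I**2)*5 = 5*I + 5*I**2)
sqrt(c(Y) + l(Q)) = sqrt((-33 - 66) + 5*29*(1 + 29)) = sqrt(-99 + 5*29*30) = sqrt(-99 + 4350) = sqrt(4251)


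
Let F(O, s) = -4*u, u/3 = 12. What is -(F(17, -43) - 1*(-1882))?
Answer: -1738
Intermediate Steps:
u = 36 (u = 3*12 = 36)
F(O, s) = -144 (F(O, s) = -4*36 = -144)
-(F(17, -43) - 1*(-1882)) = -(-144 - 1*(-1882)) = -(-144 + 1882) = -1*1738 = -1738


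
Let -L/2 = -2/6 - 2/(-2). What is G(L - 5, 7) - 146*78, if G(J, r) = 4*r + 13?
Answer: -11347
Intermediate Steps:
L = -4/3 (L = -2*(-2/6 - 2/(-2)) = -2*(-2*⅙ - 2*(-½)) = -2*(-⅓ + 1) = -2*⅔ = -4/3 ≈ -1.3333)
G(J, r) = 13 + 4*r
G(L - 5, 7) - 146*78 = (13 + 4*7) - 146*78 = (13 + 28) - 11388 = 41 - 11388 = -11347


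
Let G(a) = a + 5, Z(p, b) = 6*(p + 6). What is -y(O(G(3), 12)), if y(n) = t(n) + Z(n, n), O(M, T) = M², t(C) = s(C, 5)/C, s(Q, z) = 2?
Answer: -13441/32 ≈ -420.03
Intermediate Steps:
Z(p, b) = 36 + 6*p (Z(p, b) = 6*(6 + p) = 36 + 6*p)
G(a) = 5 + a
t(C) = 2/C
y(n) = 36 + 2/n + 6*n (y(n) = 2/n + (36 + 6*n) = 36 + 2/n + 6*n)
-y(O(G(3), 12)) = -(36 + 2/((5 + 3)²) + 6*(5 + 3)²) = -(36 + 2/(8²) + 6*8²) = -(36 + 2/64 + 6*64) = -(36 + 2*(1/64) + 384) = -(36 + 1/32 + 384) = -1*13441/32 = -13441/32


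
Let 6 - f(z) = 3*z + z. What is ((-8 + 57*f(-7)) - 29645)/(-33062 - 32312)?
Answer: 27715/65374 ≈ 0.42395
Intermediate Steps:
f(z) = 6 - 4*z (f(z) = 6 - (3*z + z) = 6 - 4*z)
((-8 + 57*f(-7)) - 29645)/(-33062 - 32312) = ((-8 + 57*(6 - 4*(-7))) - 29645)/(-33062 - 32312) = ((-8 + 57*(6 + 28)) - 29645)/(-65374) = ((-8 + 57*34) - 29645)*(-1/65374) = ((-8 + 1938) - 29645)*(-1/65374) = (1930 - 29645)*(-1/65374) = -27715*(-1/65374) = 27715/65374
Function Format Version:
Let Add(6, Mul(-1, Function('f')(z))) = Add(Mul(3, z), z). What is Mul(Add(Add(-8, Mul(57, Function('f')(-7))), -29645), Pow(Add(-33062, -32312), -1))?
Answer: Rational(27715, 65374) ≈ 0.42395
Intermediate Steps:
Function('f')(z) = Add(6, Mul(-4, z)) (Function('f')(z) = Add(6, Mul(-1, Add(Mul(3, z), z))) = Add(6, Mul(-1, Mul(4, z))) = Add(6, Mul(-4, z)))
Mul(Add(Add(-8, Mul(57, Function('f')(-7))), -29645), Pow(Add(-33062, -32312), -1)) = Mul(Add(Add(-8, Mul(57, Add(6, Mul(-4, -7)))), -29645), Pow(Add(-33062, -32312), -1)) = Mul(Add(Add(-8, Mul(57, Add(6, 28))), -29645), Pow(-65374, -1)) = Mul(Add(Add(-8, Mul(57, 34)), -29645), Rational(-1, 65374)) = Mul(Add(Add(-8, 1938), -29645), Rational(-1, 65374)) = Mul(Add(1930, -29645), Rational(-1, 65374)) = Mul(-27715, Rational(-1, 65374)) = Rational(27715, 65374)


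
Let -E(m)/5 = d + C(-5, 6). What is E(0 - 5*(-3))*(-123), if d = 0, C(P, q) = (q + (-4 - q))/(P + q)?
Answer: -2460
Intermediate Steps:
C(P, q) = -4/(P + q)
E(m) = 20 (E(m) = -5*(0 - 4/(-5 + 6)) = -5*(0 - 4/1) = -5*(0 - 4*1) = -5*(0 - 4) = -5*(-4) = 20)
E(0 - 5*(-3))*(-123) = 20*(-123) = -2460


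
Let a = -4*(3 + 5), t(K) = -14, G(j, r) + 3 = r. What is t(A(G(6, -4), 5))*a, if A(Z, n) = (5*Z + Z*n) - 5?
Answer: 448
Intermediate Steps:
G(j, r) = -3 + r
A(Z, n) = -5 + 5*Z + Z*n
a = -32 (a = -4*8 = -32)
t(A(G(6, -4), 5))*a = -14*(-32) = 448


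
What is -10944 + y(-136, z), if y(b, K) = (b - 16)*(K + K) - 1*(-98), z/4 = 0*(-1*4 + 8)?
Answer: -10846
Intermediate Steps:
z = 0 (z = 4*(0*(-1*4 + 8)) = 4*(0*(-4 + 8)) = 4*(0*4) = 4*0 = 0)
y(b, K) = 98 + 2*K*(-16 + b) (y(b, K) = (-16 + b)*(2*K) + 98 = 2*K*(-16 + b) + 98 = 98 + 2*K*(-16 + b))
-10944 + y(-136, z) = -10944 + (98 - 32*0 + 2*0*(-136)) = -10944 + (98 + 0 + 0) = -10944 + 98 = -10846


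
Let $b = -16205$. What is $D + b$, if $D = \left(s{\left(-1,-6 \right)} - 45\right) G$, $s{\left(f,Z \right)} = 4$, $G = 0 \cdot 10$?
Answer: $-16205$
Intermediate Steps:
$G = 0$
$D = 0$ ($D = \left(4 - 45\right) 0 = \left(-41\right) 0 = 0$)
$D + b = 0 - 16205 = -16205$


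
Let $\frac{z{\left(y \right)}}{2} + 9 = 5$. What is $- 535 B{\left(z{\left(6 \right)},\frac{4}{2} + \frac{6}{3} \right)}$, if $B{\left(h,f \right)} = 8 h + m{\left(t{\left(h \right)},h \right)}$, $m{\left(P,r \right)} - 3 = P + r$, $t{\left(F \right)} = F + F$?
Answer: $45475$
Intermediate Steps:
$t{\left(F \right)} = 2 F$
$z{\left(y \right)} = -8$ ($z{\left(y \right)} = -18 + 2 \cdot 5 = -18 + 10 = -8$)
$m{\left(P,r \right)} = 3 + P + r$ ($m{\left(P,r \right)} = 3 + \left(P + r\right) = 3 + P + r$)
$B{\left(h,f \right)} = 3 + 11 h$ ($B{\left(h,f \right)} = 8 h + \left(3 + 2 h + h\right) = 8 h + \left(3 + 3 h\right) = 3 + 11 h$)
$- 535 B{\left(z{\left(6 \right)},\frac{4}{2} + \frac{6}{3} \right)} = - 535 \left(3 + 11 \left(-8\right)\right) = - 535 \left(3 - 88\right) = \left(-535\right) \left(-85\right) = 45475$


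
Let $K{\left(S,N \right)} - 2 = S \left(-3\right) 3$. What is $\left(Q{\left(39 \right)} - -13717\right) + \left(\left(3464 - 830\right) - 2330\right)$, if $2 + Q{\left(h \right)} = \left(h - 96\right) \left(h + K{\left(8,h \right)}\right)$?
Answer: $15786$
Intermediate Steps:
$K{\left(S,N \right)} = 2 - 9 S$ ($K{\left(S,N \right)} = 2 + S \left(-3\right) 3 = 2 + - 3 S 3 = 2 - 9 S$)
$Q{\left(h \right)} = -2 + \left(-96 + h\right) \left(-70 + h\right)$ ($Q{\left(h \right)} = -2 + \left(h - 96\right) \left(h + \left(2 - 72\right)\right) = -2 + \left(-96 + h\right) \left(h + \left(2 - 72\right)\right) = -2 + \left(-96 + h\right) \left(h - 70\right) = -2 + \left(-96 + h\right) \left(-70 + h\right)$)
$\left(Q{\left(39 \right)} - -13717\right) + \left(\left(3464 - 830\right) - 2330\right) = \left(\left(6718 + 39^{2} - 6474\right) - -13717\right) + \left(\left(3464 - 830\right) - 2330\right) = \left(\left(6718 + 1521 - 6474\right) + 13717\right) + \left(2634 - 2330\right) = \left(1765 + 13717\right) + 304 = 15482 + 304 = 15786$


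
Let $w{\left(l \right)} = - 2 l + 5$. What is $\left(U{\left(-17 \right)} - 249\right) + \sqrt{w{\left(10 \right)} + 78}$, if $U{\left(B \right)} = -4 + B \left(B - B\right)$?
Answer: $-253 + 3 \sqrt{7} \approx -245.06$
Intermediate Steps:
$w{\left(l \right)} = 5 - 2 l$
$U{\left(B \right)} = -4$ ($U{\left(B \right)} = -4 + B 0 = -4 + 0 = -4$)
$\left(U{\left(-17 \right)} - 249\right) + \sqrt{w{\left(10 \right)} + 78} = \left(-4 - 249\right) + \sqrt{\left(5 - 20\right) + 78} = -253 + \sqrt{\left(5 - 20\right) + 78} = -253 + \sqrt{-15 + 78} = -253 + \sqrt{63} = -253 + 3 \sqrt{7}$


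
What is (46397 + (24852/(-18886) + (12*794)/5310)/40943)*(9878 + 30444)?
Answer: 33690797121057047002/18008573835 ≈ 1.8708e+9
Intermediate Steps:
(46397 + (24852/(-18886) + (12*794)/5310)/40943)*(9878 + 30444) = (46397 + (24852*(-1/18886) + 9528*(1/5310))*(1/40943))*40322 = (46397 + (-654/497 + 1588/885)*(1/40943))*40322 = (46397 + (210446/439845)*(1/40943))*40322 = (46397 + 210446/18008573835)*40322 = (835543800432941/18008573835)*40322 = 33690797121057047002/18008573835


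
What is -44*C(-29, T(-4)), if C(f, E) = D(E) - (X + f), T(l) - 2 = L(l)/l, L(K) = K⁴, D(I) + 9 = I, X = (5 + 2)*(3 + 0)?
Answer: 2772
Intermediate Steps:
X = 21 (X = 7*3 = 21)
D(I) = -9 + I
T(l) = 2 + l³ (T(l) = 2 + l⁴/l = 2 + l³)
C(f, E) = -30 + E - f (C(f, E) = (-9 + E) - (21 + f) = (-9 + E) + (-21 - f) = -30 + E - f)
-44*C(-29, T(-4)) = -44*(-30 + (2 + (-4)³) - 1*(-29)) = -44*(-30 + (2 - 64) + 29) = -44*(-30 - 62 + 29) = -44*(-63) = 2772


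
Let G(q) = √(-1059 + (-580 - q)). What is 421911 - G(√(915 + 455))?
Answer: 421911 - √(-1639 - √1370) ≈ 4.2191e+5 - 40.939*I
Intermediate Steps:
G(q) = √(-1639 - q)
421911 - G(√(915 + 455)) = 421911 - √(-1639 - √(915 + 455)) = 421911 - √(-1639 - √1370)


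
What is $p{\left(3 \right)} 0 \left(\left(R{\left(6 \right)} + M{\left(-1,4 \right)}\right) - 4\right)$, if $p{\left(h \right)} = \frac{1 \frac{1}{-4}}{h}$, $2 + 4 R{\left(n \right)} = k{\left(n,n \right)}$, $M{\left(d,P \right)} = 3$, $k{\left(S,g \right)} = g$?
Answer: $0$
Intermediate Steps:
$R{\left(n \right)} = - \frac{1}{2} + \frac{n}{4}$
$p{\left(h \right)} = - \frac{1}{4 h}$ ($p{\left(h \right)} = \frac{1 \left(- \frac{1}{4}\right)}{h} = - \frac{1}{4 h}$)
$p{\left(3 \right)} 0 \left(\left(R{\left(6 \right)} + M{\left(-1,4 \right)}\right) - 4\right) = - \frac{1}{4 \cdot 3} \cdot 0 \left(\left(\left(- \frac{1}{2} + \frac{1}{4} \cdot 6\right) + 3\right) - 4\right) = \left(- \frac{1}{4}\right) \frac{1}{3} \cdot 0 \left(\left(\left(- \frac{1}{2} + \frac{3}{2}\right) + 3\right) - 4\right) = \left(- \frac{1}{12}\right) 0 \left(\left(1 + 3\right) - 4\right) = 0 \left(4 - 4\right) = 0 \cdot 0 = 0$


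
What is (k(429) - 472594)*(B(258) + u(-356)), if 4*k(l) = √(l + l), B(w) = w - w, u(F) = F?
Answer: 168243464 - 89*√858 ≈ 1.6824e+8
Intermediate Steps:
B(w) = 0
k(l) = √2*√l/4 (k(l) = √(l + l)/4 = √(2*l)/4 = (√2*√l)/4 = √2*√l/4)
(k(429) - 472594)*(B(258) + u(-356)) = (√2*√429/4 - 472594)*(0 - 356) = (√858/4 - 472594)*(-356) = (-472594 + √858/4)*(-356) = 168243464 - 89*√858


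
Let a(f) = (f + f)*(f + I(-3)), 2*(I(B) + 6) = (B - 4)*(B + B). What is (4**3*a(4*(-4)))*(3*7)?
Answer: 43008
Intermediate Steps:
I(B) = -6 + B*(-4 + B) (I(B) = -6 + ((B - 4)*(B + B))/2 = -6 + ((-4 + B)*(2*B))/2 = -6 + (2*B*(-4 + B))/2 = -6 + B*(-4 + B))
a(f) = 2*f*(15 + f) (a(f) = (f + f)*(f + (-6 + (-3)**2 - 4*(-3))) = (2*f)*(f + (-6 + 9 + 12)) = (2*f)*(f + 15) = (2*f)*(15 + f) = 2*f*(15 + f))
(4**3*a(4*(-4)))*(3*7) = (4**3*(2*(4*(-4))*(15 + 4*(-4))))*(3*7) = (64*(2*(-16)*(15 - 16)))*21 = (64*(2*(-16)*(-1)))*21 = (64*32)*21 = 2048*21 = 43008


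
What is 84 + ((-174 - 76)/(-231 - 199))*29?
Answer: 4337/43 ≈ 100.86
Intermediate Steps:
84 + ((-174 - 76)/(-231 - 199))*29 = 84 - 250/(-430)*29 = 84 - 250*(-1/430)*29 = 84 + (25/43)*29 = 84 + 725/43 = 4337/43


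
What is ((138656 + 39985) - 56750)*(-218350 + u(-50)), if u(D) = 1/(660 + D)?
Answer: -16235088786609/610 ≈ -2.6615e+10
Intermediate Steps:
((138656 + 39985) - 56750)*(-218350 + u(-50)) = ((138656 + 39985) - 56750)*(-218350 + 1/(660 - 50)) = (178641 - 56750)*(-218350 + 1/610) = 121891*(-218350 + 1/610) = 121891*(-133193499/610) = -16235088786609/610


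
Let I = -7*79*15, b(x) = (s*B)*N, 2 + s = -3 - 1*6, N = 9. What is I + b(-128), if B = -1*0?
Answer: -8295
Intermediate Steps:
s = -11 (s = -2 + (-3 - 1*6) = -2 + (-3 - 6) = -2 - 9 = -11)
B = 0
b(x) = 0 (b(x) = -11*0*9 = 0*9 = 0)
I = -8295 (I = -553*15 = -8295)
I + b(-128) = -8295 + 0 = -8295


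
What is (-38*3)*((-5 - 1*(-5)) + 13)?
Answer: -1482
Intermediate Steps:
(-38*3)*((-5 - 1*(-5)) + 13) = -114*((-5 + 5) + 13) = -114*(0 + 13) = -114*13 = -1482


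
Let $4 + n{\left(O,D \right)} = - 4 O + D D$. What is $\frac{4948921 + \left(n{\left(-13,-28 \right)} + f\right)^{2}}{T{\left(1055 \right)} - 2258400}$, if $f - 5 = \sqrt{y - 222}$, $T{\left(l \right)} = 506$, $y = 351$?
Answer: $- \frac{5649619}{2257894} - \frac{837 \sqrt{129}}{1128947} \approx -2.5106$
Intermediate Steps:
$n{\left(O,D \right)} = -4 + D^{2} - 4 O$ ($n{\left(O,D \right)} = -4 + \left(- 4 O + D D\right) = -4 + \left(- 4 O + D^{2}\right) = -4 + \left(D^{2} - 4 O\right) = -4 + D^{2} - 4 O$)
$f = 5 + \sqrt{129}$ ($f = 5 + \sqrt{351 - 222} = 5 + \sqrt{129} \approx 16.358$)
$\frac{4948921 + \left(n{\left(-13,-28 \right)} + f\right)^{2}}{T{\left(1055 \right)} - 2258400} = \frac{4948921 + \left(\left(-4 + \left(-28\right)^{2} - -52\right) + \left(5 + \sqrt{129}\right)\right)^{2}}{506 - 2258400} = \frac{4948921 + \left(\left(-4 + 784 + 52\right) + \left(5 + \sqrt{129}\right)\right)^{2}}{-2257894} = \left(4948921 + \left(832 + \left(5 + \sqrt{129}\right)\right)^{2}\right) \left(- \frac{1}{2257894}\right) = \left(4948921 + \left(837 + \sqrt{129}\right)^{2}\right) \left(- \frac{1}{2257894}\right) = - \frac{4948921}{2257894} - \frac{\left(837 + \sqrt{129}\right)^{2}}{2257894}$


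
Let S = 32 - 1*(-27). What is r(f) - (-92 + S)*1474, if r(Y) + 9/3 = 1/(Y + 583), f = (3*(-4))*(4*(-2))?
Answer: 33025882/679 ≈ 48639.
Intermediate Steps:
S = 59 (S = 32 + 27 = 59)
f = 96 (f = -12*(-8) = 96)
r(Y) = -3 + 1/(583 + Y) (r(Y) = -3 + 1/(Y + 583) = -3 + 1/(583 + Y))
r(f) - (-92 + S)*1474 = (-1748 - 3*96)/(583 + 96) - (-92 + 59)*1474 = (-1748 - 288)/679 - (-33)*1474 = (1/679)*(-2036) - 1*(-48642) = -2036/679 + 48642 = 33025882/679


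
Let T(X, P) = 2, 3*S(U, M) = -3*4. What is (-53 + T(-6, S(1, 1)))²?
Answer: 2601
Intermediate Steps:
S(U, M) = -4 (S(U, M) = (-3*4)/3 = (⅓)*(-12) = -4)
(-53 + T(-6, S(1, 1)))² = (-53 + 2)² = (-51)² = 2601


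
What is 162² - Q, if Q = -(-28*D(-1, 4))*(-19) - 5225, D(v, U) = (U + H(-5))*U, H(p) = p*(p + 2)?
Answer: 71901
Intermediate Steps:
H(p) = p*(2 + p)
D(v, U) = U*(15 + U) (D(v, U) = (U - 5*(2 - 5))*U = (U - 5*(-3))*U = (U + 15)*U = (15 + U)*U = U*(15 + U))
Q = -45657 (Q = -(-112*(15 + 4))*(-19) - 5225 = -(-112*19)*(-19) - 5225 = -(-28*76)*(-19) - 5225 = -(-2128)*(-19) - 5225 = -1*40432 - 5225 = -40432 - 5225 = -45657)
162² - Q = 162² - 1*(-45657) = 26244 + 45657 = 71901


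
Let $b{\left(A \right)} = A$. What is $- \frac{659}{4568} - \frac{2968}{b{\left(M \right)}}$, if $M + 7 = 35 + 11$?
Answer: $- \frac{13583525}{178152} \approx -76.247$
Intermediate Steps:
$M = 39$ ($M = -7 + \left(35 + 11\right) = -7 + 46 = 39$)
$- \frac{659}{4568} - \frac{2968}{b{\left(M \right)}} = - \frac{659}{4568} - \frac{2968}{39} = - \frac{13583525}{178152}$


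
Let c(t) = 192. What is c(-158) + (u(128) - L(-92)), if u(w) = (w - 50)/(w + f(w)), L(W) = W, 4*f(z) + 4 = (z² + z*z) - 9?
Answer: 242260/853 ≈ 284.01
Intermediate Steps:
f(z) = -13/4 + z²/2 (f(z) = -1 + ((z² + z*z) - 9)/4 = -1 + ((z² + z²) - 9)/4 = -1 + (2*z² - 9)/4 = -1 + (-9 + 2*z²)/4 = -1 + (-9/4 + z²/2) = -13/4 + z²/2)
u(w) = (-50 + w)/(-13/4 + w + w²/2) (u(w) = (w - 50)/(w + (-13/4 + w²/2)) = (-50 + w)/(-13/4 + w + w²/2))
c(-158) + (u(128) - L(-92)) = 192 + (4*(-50 + 128)/(-13 + 2*128² + 4*128) - 1*(-92)) = 192 + (4*78/(-13 + 2*16384 + 512) + 92) = 192 + (4*78/(-13 + 32768 + 512) + 92) = 192 + (4*78/33267 + 92) = 192 + (4*(1/33267)*78 + 92) = 192 + (8/853 + 92) = 192 + 78484/853 = 242260/853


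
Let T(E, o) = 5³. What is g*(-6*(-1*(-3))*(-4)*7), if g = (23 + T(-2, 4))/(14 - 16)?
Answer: -37296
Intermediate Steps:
T(E, o) = 125
g = -74 (g = (23 + 125)/(14 - 16) = 148/(-2) = 148*(-½) = -74)
g*(-6*(-1*(-3))*(-4)*7) = -74*(-6*(-1*(-3))*(-4))*7 = -74*(-18*(-4))*7 = -74*(-6*(-12))*7 = -5328*7 = -74*504 = -37296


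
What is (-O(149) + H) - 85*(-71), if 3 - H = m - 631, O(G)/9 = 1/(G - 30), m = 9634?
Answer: -352844/119 ≈ -2965.1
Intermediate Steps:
O(G) = 9/(-30 + G) (O(G) = 9/(G - 30) = 9/(-30 + G))
H = -9000 (H = 3 - (9634 - 631) = 3 - 1*9003 = 3 - 9003 = -9000)
(-O(149) + H) - 85*(-71) = (-9/(-30 + 149) - 9000) - 85*(-71) = (-9/119 - 9000) + 6035 = -1071009/119 + 6035 = -352844/119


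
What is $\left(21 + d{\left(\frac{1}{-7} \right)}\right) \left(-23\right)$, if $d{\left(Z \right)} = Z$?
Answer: $- \frac{3358}{7} \approx -479.71$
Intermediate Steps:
$\left(21 + d{\left(\frac{1}{-7} \right)}\right) \left(-23\right) = \left(21 + \frac{1}{-7}\right) \left(-23\right) = \left(21 - \frac{1}{7}\right) \left(-23\right) = \frac{146}{7} \left(-23\right) = - \frac{3358}{7}$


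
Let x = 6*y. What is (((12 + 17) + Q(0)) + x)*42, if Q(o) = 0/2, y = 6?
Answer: 2730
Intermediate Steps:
Q(o) = 0 (Q(o) = 0*(1/2) = 0)
x = 36 (x = 6*6 = 36)
(((12 + 17) + Q(0)) + x)*42 = (((12 + 17) + 0) + 36)*42 = ((29 + 0) + 36)*42 = (29 + 36)*42 = 65*42 = 2730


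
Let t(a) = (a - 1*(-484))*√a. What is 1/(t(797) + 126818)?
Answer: 126818/14774959207 - 1281*√797/14774959207 ≈ 6.1356e-6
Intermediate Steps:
t(a) = √a*(484 + a) (t(a) = (a + 484)*√a = (484 + a)*√a = √a*(484 + a))
1/(t(797) + 126818) = 1/(√797*(484 + 797) + 126818) = 1/(√797*1281 + 126818) = 1/(1281*√797 + 126818) = 1/(126818 + 1281*√797)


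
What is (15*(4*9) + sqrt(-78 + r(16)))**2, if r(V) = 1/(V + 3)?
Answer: (10260 + I*sqrt(28139))**2/361 ≈ 2.9152e+5 + 9535.1*I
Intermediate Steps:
r(V) = 1/(3 + V)
(15*(4*9) + sqrt(-78 + r(16)))**2 = (15*(4*9) + sqrt(-78 + 1/(3 + 16)))**2 = (15*36 + sqrt(-78 + 1/19))**2 = (540 + sqrt(-78 + 1/19))**2 = (540 + sqrt(-1481/19))**2 = (540 + I*sqrt(28139)/19)**2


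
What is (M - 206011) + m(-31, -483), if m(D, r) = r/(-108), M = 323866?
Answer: 4242941/36 ≈ 1.1786e+5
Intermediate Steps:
m(D, r) = -r/108 (m(D, r) = r*(-1/108) = -r/108)
(M - 206011) + m(-31, -483) = (323866 - 206011) - 1/108*(-483) = 117855 + 161/36 = 4242941/36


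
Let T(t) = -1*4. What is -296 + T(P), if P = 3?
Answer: -300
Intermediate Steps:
T(t) = -4
-296 + T(P) = -296 - 4 = -300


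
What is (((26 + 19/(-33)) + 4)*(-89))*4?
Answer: -345676/33 ≈ -10475.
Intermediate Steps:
(((26 + 19/(-33)) + 4)*(-89))*4 = (((26 + 19*(-1/33)) + 4)*(-89))*4 = (((26 - 19/33) + 4)*(-89))*4 = ((839/33 + 4)*(-89))*4 = ((971/33)*(-89))*4 = -86419/33*4 = -345676/33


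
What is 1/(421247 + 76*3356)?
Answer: 1/676303 ≈ 1.4786e-6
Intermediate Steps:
1/(421247 + 76*3356) = 1/(421247 + 255056) = 1/676303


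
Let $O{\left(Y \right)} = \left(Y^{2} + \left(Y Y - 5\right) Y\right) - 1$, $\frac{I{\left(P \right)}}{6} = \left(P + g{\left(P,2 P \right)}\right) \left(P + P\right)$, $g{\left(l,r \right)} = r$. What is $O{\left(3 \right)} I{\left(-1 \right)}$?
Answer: $720$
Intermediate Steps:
$I{\left(P \right)} = 36 P^{2}$ ($I{\left(P \right)} = 6 \left(P + 2 P\right) \left(P + P\right) = 6 \cdot 3 P 2 P = 6 \cdot 6 P^{2} = 36 P^{2}$)
$O{\left(Y \right)} = -1 + Y^{2} + Y \left(-5 + Y^{2}\right)$ ($O{\left(Y \right)} = \left(Y^{2} + \left(Y^{2} - 5\right) Y\right) - 1 = \left(Y^{2} + \left(-5 + Y^{2}\right) Y\right) - 1 = \left(Y^{2} + Y \left(-5 + Y^{2}\right)\right) - 1 = -1 + Y^{2} + Y \left(-5 + Y^{2}\right)$)
$O{\left(3 \right)} I{\left(-1 \right)} = \left(-1 + 3^{2} + 3^{3} - 15\right) 36 \left(-1\right)^{2} = \left(-1 + 9 + 27 - 15\right) 36 \cdot 1 = 20 \cdot 36 = 720$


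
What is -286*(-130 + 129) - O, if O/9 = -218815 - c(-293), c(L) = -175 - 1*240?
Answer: 1965886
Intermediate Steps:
c(L) = -415 (c(L) = -175 - 240 = -415)
O = -1965600 (O = 9*(-218815 - 1*(-415)) = 9*(-218815 + 415) = 9*(-218400) = -1965600)
-286*(-130 + 129) - O = -286*(-130 + 129) - 1*(-1965600) = -286*(-1) + 1965600 = 286 + 1965600 = 1965886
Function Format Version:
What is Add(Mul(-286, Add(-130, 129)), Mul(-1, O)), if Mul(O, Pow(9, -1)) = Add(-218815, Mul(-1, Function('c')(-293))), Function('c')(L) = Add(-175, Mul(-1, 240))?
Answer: 1965886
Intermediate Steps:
Function('c')(L) = -415 (Function('c')(L) = Add(-175, -240) = -415)
O = -1965600 (O = Mul(9, Add(-218815, Mul(-1, -415))) = Mul(9, Add(-218815, 415)) = Mul(9, -218400) = -1965600)
Add(Mul(-286, Add(-130, 129)), Mul(-1, O)) = Add(Mul(-286, Add(-130, 129)), Mul(-1, -1965600)) = Add(Mul(-286, -1), 1965600) = Add(286, 1965600) = 1965886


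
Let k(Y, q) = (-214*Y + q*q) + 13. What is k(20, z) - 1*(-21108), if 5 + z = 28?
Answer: 17370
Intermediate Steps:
z = 23 (z = -5 + 28 = 23)
k(Y, q) = 13 + q**2 - 214*Y (k(Y, q) = (-214*Y + q**2) + 13 = (q**2 - 214*Y) + 13 = 13 + q**2 - 214*Y)
k(20, z) - 1*(-21108) = (13 + 23**2 - 214*20) - 1*(-21108) = (13 + 529 - 4280) + 21108 = -3738 + 21108 = 17370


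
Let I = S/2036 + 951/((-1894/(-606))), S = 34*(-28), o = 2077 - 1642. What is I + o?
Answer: 356124496/482023 ≈ 738.81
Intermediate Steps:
o = 435
S = -952
I = 146444491/482023 (I = -952/2036 + 951/((-1894/(-606))) = -952*1/2036 + 951/((-1894*(-1/606))) = -238/509 + 951/(947/303) = -238/509 + 951*(303/947) = -238/509 + 288153/947 = 146444491/482023 ≈ 303.81)
I + o = 146444491/482023 + 435 = 356124496/482023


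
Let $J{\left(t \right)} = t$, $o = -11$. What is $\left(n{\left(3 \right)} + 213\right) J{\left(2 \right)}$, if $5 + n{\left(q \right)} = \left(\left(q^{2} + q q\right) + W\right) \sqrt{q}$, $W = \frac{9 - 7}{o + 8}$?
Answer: $416 + \frac{104 \sqrt{3}}{3} \approx 476.04$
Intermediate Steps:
$W = - \frac{2}{3}$ ($W = \frac{9 - 7}{-11 + 8} = \frac{2}{-3} = 2 \left(- \frac{1}{3}\right) = - \frac{2}{3} \approx -0.66667$)
$n{\left(q \right)} = -5 + \sqrt{q} \left(- \frac{2}{3} + 2 q^{2}\right)$ ($n{\left(q \right)} = -5 + \left(\left(q^{2} + q q\right) - \frac{2}{3}\right) \sqrt{q} = -5 + \left(\left(q^{2} + q^{2}\right) - \frac{2}{3}\right) \sqrt{q} = -5 + \left(2 q^{2} - \frac{2}{3}\right) \sqrt{q} = -5 + \left(- \frac{2}{3} + 2 q^{2}\right) \sqrt{q} = -5 + \sqrt{q} \left(- \frac{2}{3} + 2 q^{2}\right)$)
$\left(n{\left(3 \right)} + 213\right) J{\left(2 \right)} = \left(\left(-5 + 2 \cdot 3^{\frac{5}{2}} - \frac{2 \sqrt{3}}{3}\right) + 213\right) 2 = \left(\left(-5 + 2 \cdot 9 \sqrt{3} - \frac{2 \sqrt{3}}{3}\right) + 213\right) 2 = \left(\left(-5 + 18 \sqrt{3} - \frac{2 \sqrt{3}}{3}\right) + 213\right) 2 = \left(\left(-5 + \frac{52 \sqrt{3}}{3}\right) + 213\right) 2 = \left(208 + \frac{52 \sqrt{3}}{3}\right) 2 = 416 + \frac{104 \sqrt{3}}{3}$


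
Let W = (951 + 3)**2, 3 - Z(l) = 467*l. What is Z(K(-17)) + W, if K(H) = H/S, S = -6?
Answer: 5452775/6 ≈ 9.0880e+5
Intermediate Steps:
K(H) = -H/6 (K(H) = H/(-6) = H*(-1/6) = -H/6)
Z(l) = 3 - 467*l
W = 910116 (W = 954**2 = 910116)
Z(K(-17)) + W = (3 - (-467)*(-17)/6) + 910116 = (3 - 467*17/6) + 910116 = (3 - 7939/6) + 910116 = -7921/6 + 910116 = 5452775/6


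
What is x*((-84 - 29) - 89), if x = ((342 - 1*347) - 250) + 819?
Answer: -113928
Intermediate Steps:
x = 564 (x = ((342 - 347) - 250) + 819 = (-5 - 250) + 819 = -255 + 819 = 564)
x*((-84 - 29) - 89) = 564*((-84 - 29) - 89) = 564*(-113 - 89) = 564*(-202) = -113928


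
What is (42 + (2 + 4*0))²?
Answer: 1936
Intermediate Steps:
(42 + (2 + 4*0))² = (42 + (2 + 0))² = (42 + 2)² = 44² = 1936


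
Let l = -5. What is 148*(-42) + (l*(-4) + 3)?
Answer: -6193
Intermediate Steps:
148*(-42) + (l*(-4) + 3) = 148*(-42) + (-5*(-4) + 3) = -6216 + (20 + 3) = -6216 + 23 = -6193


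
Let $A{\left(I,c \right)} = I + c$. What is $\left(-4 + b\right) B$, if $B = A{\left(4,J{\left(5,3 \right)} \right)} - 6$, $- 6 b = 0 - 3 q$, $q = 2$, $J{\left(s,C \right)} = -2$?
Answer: $12$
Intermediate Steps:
$b = 1$ ($b = - \frac{0 - 6}{6} = \left(- \frac{1}{6}\right) \left(-6\right) = 1$)
$B = -4$ ($B = \left(4 - 2\right) - 6 = 2 - 6 = -4$)
$\left(-4 + b\right) B = \left(-4 + 1\right) \left(-4\right) = \left(-3\right) \left(-4\right) = 12$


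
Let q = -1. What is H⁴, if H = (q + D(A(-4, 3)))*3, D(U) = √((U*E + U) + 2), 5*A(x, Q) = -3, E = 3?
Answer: 81*(5 - I*√10)⁴/625 ≈ -100.44 - 122.95*I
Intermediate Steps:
A(x, Q) = -⅗ (A(x, Q) = (⅕)*(-3) = -⅗)
D(U) = √(2 + 4*U) (D(U) = √((U*3 + U) + 2) = √((3*U + U) + 2) = √(4*U + 2) = √(2 + 4*U))
H = -3 + 3*I*√10/5 (H = (-1 + √(2 + 4*(-⅗)))*3 = (-1 + √(2 - 12/5))*3 = (-1 + √(-⅖))*3 = (-1 + I*√10/5)*3 = -3 + 3*I*√10/5 ≈ -3.0 + 1.8974*I)
H⁴ = (-3 + 3*I*√10/5)⁴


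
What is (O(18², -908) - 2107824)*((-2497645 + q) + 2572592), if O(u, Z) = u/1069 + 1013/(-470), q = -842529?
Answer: 406448079784734167/251215 ≈ 1.6179e+12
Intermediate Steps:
O(u, Z) = -1013/470 + u/1069 (O(u, Z) = u*(1/1069) + 1013*(-1/470) = u/1069 - 1013/470 = -1013/470 + u/1069)
(O(18², -908) - 2107824)*((-2497645 + q) + 2572592) = ((-1013/470 + (1/1069)*18²) - 2107824)*((-2497645 - 842529) + 2572592) = ((-1013/470 + (1/1069)*324) - 2107824)*(-3340174 + 2572592) = ((-1013/470 + 324/1069) - 2107824)*(-767582) = (-930617/502430 - 2107824)*(-767582) = -1059034942937/502430*(-767582) = 406448079784734167/251215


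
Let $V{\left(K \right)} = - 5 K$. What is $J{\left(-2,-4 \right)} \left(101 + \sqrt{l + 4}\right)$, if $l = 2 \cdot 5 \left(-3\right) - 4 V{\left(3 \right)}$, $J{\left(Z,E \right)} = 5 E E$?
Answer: $8080 + 80 \sqrt{34} \approx 8546.5$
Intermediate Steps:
$J{\left(Z,E \right)} = 5 E^{2}$
$l = 30$ ($l = 2 \cdot 5 \left(-3\right) - 4 \left(\left(-5\right) 3\right) = 2 \left(-15\right) - -60 = -30 + 60 = 30$)
$J{\left(-2,-4 \right)} \left(101 + \sqrt{l + 4}\right) = 5 \left(-4\right)^{2} \left(101 + \sqrt{30 + 4}\right) = 5 \cdot 16 \left(101 + \sqrt{34}\right) = 80 \left(101 + \sqrt{34}\right) = 8080 + 80 \sqrt{34}$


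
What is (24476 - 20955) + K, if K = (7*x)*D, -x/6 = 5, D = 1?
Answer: 3311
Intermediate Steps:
x = -30 (x = -6*5 = -30)
K = -210 (K = (7*(-30))*1 = -210*1 = -210)
(24476 - 20955) + K = (24476 - 20955) - 210 = 3521 - 210 = 3311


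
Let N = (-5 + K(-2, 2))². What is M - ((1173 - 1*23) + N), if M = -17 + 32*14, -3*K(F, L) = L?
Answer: -6760/9 ≈ -751.11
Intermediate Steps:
K(F, L) = -L/3
N = 289/9 (N = (-5 - ⅓*2)² = (-5 - ⅔)² = (-17/3)² = 289/9 ≈ 32.111)
M = 431 (M = -17 + 448 = 431)
M - ((1173 - 1*23) + N) = 431 - ((1173 - 1*23) + 289/9) = 431 - ((1173 - 23) + 289/9) = 431 - (1150 + 289/9) = 431 - 1*10639/9 = 431 - 10639/9 = -6760/9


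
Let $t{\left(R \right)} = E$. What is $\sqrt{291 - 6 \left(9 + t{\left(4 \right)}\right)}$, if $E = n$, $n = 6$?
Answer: $\sqrt{201} \approx 14.177$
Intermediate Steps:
$E = 6$
$t{\left(R \right)} = 6$
$\sqrt{291 - 6 \left(9 + t{\left(4 \right)}\right)} = \sqrt{291 - 6 \left(9 + 6\right)} = \sqrt{291 - 90} = \sqrt{201}$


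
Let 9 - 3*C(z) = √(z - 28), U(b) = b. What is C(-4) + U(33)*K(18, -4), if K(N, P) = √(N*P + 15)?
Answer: 3 + 33*I*√57 - 4*I*√2/3 ≈ 3.0 + 247.26*I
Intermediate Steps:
K(N, P) = √(15 + N*P)
C(z) = 3 - √(-28 + z)/3 (C(z) = 3 - √(z - 28)/3 = 3 - √(-28 + z)/3)
C(-4) + U(33)*K(18, -4) = (3 - √(-28 - 4)/3) + 33*√(15 + 18*(-4)) = (3 - 4*I*√2/3) + 33*√(15 - 72) = (3 - 4*I*√2/3) + 33*√(-57) = (3 - 4*I*√2/3) + 33*(I*√57) = (3 - 4*I*√2/3) + 33*I*√57 = 3 + 33*I*√57 - 4*I*√2/3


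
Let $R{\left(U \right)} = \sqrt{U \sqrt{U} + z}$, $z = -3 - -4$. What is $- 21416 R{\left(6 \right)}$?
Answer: $- 21416 \sqrt{1 + 6 \sqrt{6}} \approx -84849.0$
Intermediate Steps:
$z = 1$ ($z = -3 + 4 = 1$)
$R{\left(U \right)} = \sqrt{1 + U^{\frac{3}{2}}}$ ($R{\left(U \right)} = \sqrt{U \sqrt{U} + 1} = \sqrt{U^{\frac{3}{2}} + 1} = \sqrt{1 + U^{\frac{3}{2}}}$)
$- 21416 R{\left(6 \right)} = - 21416 \sqrt{1 + 6^{\frac{3}{2}}} = - 21416 \sqrt{1 + 6 \sqrt{6}}$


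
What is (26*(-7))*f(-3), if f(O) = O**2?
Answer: -1638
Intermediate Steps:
(26*(-7))*f(-3) = (26*(-7))*(-3)**2 = -182*9 = -1638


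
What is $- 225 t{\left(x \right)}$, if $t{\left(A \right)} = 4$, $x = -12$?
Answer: $-900$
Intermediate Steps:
$- 225 t{\left(x \right)} = \left(-225\right) 4 = -900$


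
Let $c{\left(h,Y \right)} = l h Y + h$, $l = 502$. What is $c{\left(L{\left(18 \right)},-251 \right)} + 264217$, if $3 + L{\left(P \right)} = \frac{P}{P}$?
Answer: $516219$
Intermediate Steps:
$L{\left(P \right)} = -2$ ($L{\left(P \right)} = -3 + \frac{P}{P} = -3 + 1 = -2$)
$c{\left(h,Y \right)} = h + 502 Y h$ ($c{\left(h,Y \right)} = 502 h Y + h = 502 Y h + h = h + 502 Y h$)
$c{\left(L{\left(18 \right)},-251 \right)} + 264217 = - 2 \left(1 + 502 \left(-251\right)\right) + 264217 = - 2 \left(1 - 126002\right) + 264217 = \left(-2\right) \left(-126001\right) + 264217 = 252002 + 264217 = 516219$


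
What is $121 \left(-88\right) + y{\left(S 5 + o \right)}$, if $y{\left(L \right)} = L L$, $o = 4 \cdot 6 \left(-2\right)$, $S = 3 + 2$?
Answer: $-10119$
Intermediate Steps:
$S = 5$
$o = -48$ ($o = 24 \left(-2\right) = -48$)
$y{\left(L \right)} = L^{2}$
$121 \left(-88\right) + y{\left(S 5 + o \right)} = 121 \left(-88\right) + \left(5 \cdot 5 - 48\right)^{2} = -10648 + \left(25 - 48\right)^{2} = -10648 + \left(-23\right)^{2} = -10648 + 529 = -10119$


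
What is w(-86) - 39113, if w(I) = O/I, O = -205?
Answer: -3363513/86 ≈ -39111.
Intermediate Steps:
w(I) = -205/I
w(-86) - 39113 = -205/(-86) - 39113 = -205*(-1/86) - 39113 = 205/86 - 39113 = -3363513/86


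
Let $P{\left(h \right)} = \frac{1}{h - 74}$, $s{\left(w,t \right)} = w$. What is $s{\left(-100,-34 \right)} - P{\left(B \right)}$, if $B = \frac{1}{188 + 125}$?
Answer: $- \frac{2315787}{23161} \approx -99.986$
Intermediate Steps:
$B = \frac{1}{313} \approx 0.0031949$
$P{\left(h \right)} = \frac{1}{-74 + h}$
$s{\left(-100,-34 \right)} - P{\left(B \right)} = -100 - \frac{1}{-74 + \frac{1}{313}} = -100 - \frac{1}{- \frac{23161}{313}} = -100 - - \frac{313}{23161} = -100 + \frac{313}{23161} = - \frac{2315787}{23161}$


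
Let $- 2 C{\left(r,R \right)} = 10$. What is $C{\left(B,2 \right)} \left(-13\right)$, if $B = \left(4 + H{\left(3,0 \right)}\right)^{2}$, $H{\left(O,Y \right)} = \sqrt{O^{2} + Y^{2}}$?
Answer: $65$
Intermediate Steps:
$B = 49$ ($B = \left(4 + \sqrt{3^{2} + 0^{2}}\right)^{2} = \left(4 + \sqrt{9 + 0}\right)^{2} = \left(4 + \sqrt{9}\right)^{2} = \left(4 + 3\right)^{2} = 7^{2} = 49$)
$C{\left(r,R \right)} = -5$ ($C{\left(r,R \right)} = \left(- \frac{1}{2}\right) 10 = -5$)
$C{\left(B,2 \right)} \left(-13\right) = \left(-5\right) \left(-13\right) = 65$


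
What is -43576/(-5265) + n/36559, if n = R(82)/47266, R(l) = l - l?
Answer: 3352/405 ≈ 8.2766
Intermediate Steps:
R(l) = 0
n = 0 (n = 0/47266 = 0*(1/47266) = 0)
-43576/(-5265) + n/36559 = -43576/(-5265) + 0/36559 = -43576*(-1/5265) + 0*(1/36559) = 3352/405 + 0 = 3352/405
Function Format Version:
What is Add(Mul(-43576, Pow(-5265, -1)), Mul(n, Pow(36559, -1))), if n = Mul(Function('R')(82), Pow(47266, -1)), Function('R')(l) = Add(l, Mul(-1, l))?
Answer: Rational(3352, 405) ≈ 8.2766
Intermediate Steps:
Function('R')(l) = 0
n = 0 (n = Mul(0, Pow(47266, -1)) = Mul(0, Rational(1, 47266)) = 0)
Add(Mul(-43576, Pow(-5265, -1)), Mul(n, Pow(36559, -1))) = Add(Mul(-43576, Pow(-5265, -1)), Mul(0, Pow(36559, -1))) = Add(Mul(-43576, Rational(-1, 5265)), Mul(0, Rational(1, 36559))) = Add(Rational(3352, 405), 0) = Rational(3352, 405)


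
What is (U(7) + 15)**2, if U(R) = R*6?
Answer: 3249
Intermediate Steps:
U(R) = 6*R
(U(7) + 15)**2 = (6*7 + 15)**2 = (42 + 15)**2 = 57**2 = 3249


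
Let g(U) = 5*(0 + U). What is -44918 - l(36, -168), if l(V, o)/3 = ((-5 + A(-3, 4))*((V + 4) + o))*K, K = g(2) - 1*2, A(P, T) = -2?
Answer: -66422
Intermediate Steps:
g(U) = 5*U
K = 8 (K = 5*2 - 1*2 = 10 - 2 = 8)
l(V, o) = -672 - 168*V - 168*o (l(V, o) = 3*(((-5 - 2)*((V + 4) + o))*8) = 3*(-7*((4 + V) + o)*8) = 3*(-7*(4 + V + o)*8) = 3*((-28 - 7*V - 7*o)*8) = 3*(-224 - 56*V - 56*o) = -672 - 168*V - 168*o)
-44918 - l(36, -168) = -44918 - (-672 - 168*36 - 168*(-168)) = -44918 - (-672 - 6048 + 28224) = -44918 - 1*21504 = -44918 - 21504 = -66422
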